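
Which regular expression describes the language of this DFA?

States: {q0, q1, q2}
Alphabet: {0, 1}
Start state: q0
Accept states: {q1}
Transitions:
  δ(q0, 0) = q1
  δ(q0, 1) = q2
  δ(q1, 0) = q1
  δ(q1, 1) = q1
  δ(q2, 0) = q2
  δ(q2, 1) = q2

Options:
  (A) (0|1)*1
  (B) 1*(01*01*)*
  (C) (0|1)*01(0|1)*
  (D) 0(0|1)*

Testing sample strings against the DFA:
  '1001' -> rejected
  '11010' -> rejected
  '1000' -> rejected
  '00100' -> accepted
Checking each option for a counterexample:
  (A) (0|1)*1: '0' is accepted by the DFA but does not match the regex → eliminated
  (B) 1*(01*01*)*: ε is rejected by the DFA but matches the regex → eliminated
  (C) (0|1)*01(0|1)*: '0' is accepted by the DFA but does not match the regex → eliminated
  (D) 0(0|1)*: agrees with the DFA on all strings of length ≤ 4
Only (D) 0(0|1)* is consistent with the DFA.

Final answer: (D) 0(0|1)*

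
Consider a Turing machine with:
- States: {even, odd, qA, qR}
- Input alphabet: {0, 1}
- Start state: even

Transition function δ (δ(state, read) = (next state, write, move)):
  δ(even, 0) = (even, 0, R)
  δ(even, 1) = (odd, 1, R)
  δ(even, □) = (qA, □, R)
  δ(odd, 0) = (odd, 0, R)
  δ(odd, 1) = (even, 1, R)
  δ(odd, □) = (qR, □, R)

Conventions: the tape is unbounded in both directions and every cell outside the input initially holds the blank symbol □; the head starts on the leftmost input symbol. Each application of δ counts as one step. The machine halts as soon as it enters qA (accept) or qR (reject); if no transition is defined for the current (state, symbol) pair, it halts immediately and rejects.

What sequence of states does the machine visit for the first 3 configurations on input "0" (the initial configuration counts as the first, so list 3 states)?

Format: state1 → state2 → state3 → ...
Step 0: [even]0 (head at position 0)
Step 1: δ(even, 0) = (even, 0, R)  ⊢  0[even]□ (head at position 1)
Step 2: δ(even, □) = (qA, □, R)  ⊢  0□[qA]□ (head at position 2)
Reading off the states of these 3 configurations: even → even → qA

Final answer: even → even → qA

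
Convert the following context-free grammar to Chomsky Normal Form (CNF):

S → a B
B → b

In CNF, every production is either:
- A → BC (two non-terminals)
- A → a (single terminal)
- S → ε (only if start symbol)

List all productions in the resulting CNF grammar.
The grammar has no ε-productions or unit productions to eliminate.
S → a B has terminal a in a right-hand side of length ≥ 2: introduce T_a → a and use T_a in place of a.
B → b is already in CNF (single terminal) – keep it.
S → a B becomes S → T_a B.
Resulting CNF grammar (3 productions): T_a → a; B → b; S → T_a B

Final answer: T_a → a; B → b; S → T_a B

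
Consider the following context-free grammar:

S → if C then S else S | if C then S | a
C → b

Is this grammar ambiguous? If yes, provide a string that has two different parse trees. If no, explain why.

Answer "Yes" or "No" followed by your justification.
The 'dangling else' can attach to either if. Two leftmost derivations of  if b then if b then a else a:
  (1) S ⇒ if C then S else S ⇒ if b then S else S ⇒ if b then if C then S else S ⇒ if b then if b then S else S ⇒ if b then if b then a else S ⇒ if b then if b then a else a   (else belongs to the outer if)
  (2) S ⇒ if C then S ⇒ if b then S ⇒ if b then if C then S else S ⇒ if b then if b then S else S ⇒ if b then if b then a else S ⇒ if b then if b then a else a   (else belongs to the inner if)
Two distinct parse trees for the same string, so the grammar is ambiguous.

Final answer: Yes - the string 'if b then if b then a else a' has two distinct leftmost derivations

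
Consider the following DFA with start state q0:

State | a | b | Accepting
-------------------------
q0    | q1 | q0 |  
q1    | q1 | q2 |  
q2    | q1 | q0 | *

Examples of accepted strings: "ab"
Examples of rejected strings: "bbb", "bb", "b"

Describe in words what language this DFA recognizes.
strings over {a,b} ending with 'ab'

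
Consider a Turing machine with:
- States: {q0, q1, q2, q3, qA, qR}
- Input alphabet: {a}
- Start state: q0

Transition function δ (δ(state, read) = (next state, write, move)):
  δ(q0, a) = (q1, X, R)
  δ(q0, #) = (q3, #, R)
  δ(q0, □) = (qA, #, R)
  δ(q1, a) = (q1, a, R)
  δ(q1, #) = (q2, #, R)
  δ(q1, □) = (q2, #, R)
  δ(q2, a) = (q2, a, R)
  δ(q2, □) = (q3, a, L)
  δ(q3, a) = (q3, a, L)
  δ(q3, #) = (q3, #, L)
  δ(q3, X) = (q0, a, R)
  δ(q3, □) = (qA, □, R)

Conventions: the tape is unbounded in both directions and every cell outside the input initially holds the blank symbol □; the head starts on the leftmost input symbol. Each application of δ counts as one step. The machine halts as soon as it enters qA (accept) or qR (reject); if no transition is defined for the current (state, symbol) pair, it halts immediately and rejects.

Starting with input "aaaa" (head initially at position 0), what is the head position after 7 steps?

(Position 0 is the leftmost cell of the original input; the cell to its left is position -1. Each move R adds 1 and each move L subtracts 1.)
Step 0: [q0]aaaa (head at position 0)
Step 1: δ(q0, a) = (q1, X, R)  ⊢  X[q1]aaa (head at position 1)
Step 2: δ(q1, a) = (q1, a, R)  ⊢  Xa[q1]aa (head at position 2)
Step 3: δ(q1, a) = (q1, a, R)  ⊢  Xaa[q1]a (head at position 3)
Step 4: δ(q1, a) = (q1, a, R)  ⊢  Xaaa[q1]□ (head at position 4)
Step 5: δ(q1, □) = (q2, #, R)  ⊢  Xaaa#[q2]□ (head at position 5)
Step 6: δ(q2, □) = (q3, a, L)  ⊢  Xaaa[q3]#a (head at position 4)
Step 7: δ(q3, #) = (q3, #, L)  ⊢  Xaa[q3]a#a (head at position 3)
Head position after 7 steps: 3

Final answer: Position 3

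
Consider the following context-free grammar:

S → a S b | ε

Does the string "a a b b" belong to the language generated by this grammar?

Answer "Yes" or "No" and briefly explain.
A derivation exists: S ⇒ a S b ⇒ a a S b b ⇒ a a b b (using S → a S b twice, then S → ε).

Final answer: Yes - a valid derivation exists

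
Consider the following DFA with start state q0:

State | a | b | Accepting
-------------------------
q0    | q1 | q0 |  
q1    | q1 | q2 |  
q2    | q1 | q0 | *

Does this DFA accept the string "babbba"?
Start in q0.
Read 'b': q0 → q0
Read 'a': q0 → q1
Read 'b': q1 → q2
Read 'b': q2 → q0
Read 'b': q0 → q0
Read 'a': q0 → q1
Final state q1 is not accepting, so the string is rejected.

Final answer: No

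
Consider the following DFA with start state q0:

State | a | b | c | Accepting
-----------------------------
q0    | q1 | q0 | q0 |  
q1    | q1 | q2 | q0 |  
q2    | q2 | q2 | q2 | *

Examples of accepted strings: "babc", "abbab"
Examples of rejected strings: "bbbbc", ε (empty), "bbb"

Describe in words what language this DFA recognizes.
strings over {a,b,c} containing 'ab' as substring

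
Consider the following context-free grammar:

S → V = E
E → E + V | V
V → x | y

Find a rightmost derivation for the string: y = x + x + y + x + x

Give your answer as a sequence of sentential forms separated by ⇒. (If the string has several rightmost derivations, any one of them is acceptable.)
Start with S.
Step 1: the rightmost non-terminal is S; apply S → V = E:  V = E
Step 2: the rightmost non-terminal is E; apply E → E + V:  V = E + V
Step 3: the rightmost non-terminal is V; apply V → x:  V = E + x
Step 4: the rightmost non-terminal is E; apply E → E + V:  V = E + V + x
Step 5: the rightmost non-terminal is V; apply V → x:  V = E + x + x
Step 6: the rightmost non-terminal is E; apply E → E + V:  V = E + V + x + x
Step 7: the rightmost non-terminal is V; apply V → y:  V = E + y + x + x
Step 8: the rightmost non-terminal is E; apply E → E + V:  V = E + V + y + x + x
Step 9: the rightmost non-terminal is V; apply V → x:  V = E + x + y + x + x
Step 10: the rightmost non-terminal is E; apply E → V:  V = V + x + y + x + x
Step 11: the rightmost non-terminal is V; apply V → x:  V = x + x + y + x + x
Step 12: the rightmost non-terminal is V; apply V → y:  y = x + x + y + x + x

Final answer: S ⇒ V = E ⇒ V = E + V ⇒ V = E + x ⇒ V = E + V + x ⇒ V = E + x + x ⇒ V = E + V + x + x ⇒ V = E + y + x + x ⇒ V = E + V + y + x + x ⇒ V = E + x + y + x + x ⇒ V = V + x + y + x + x ⇒ V = x + x + y + x + x ⇒ y = x + x + y + x + x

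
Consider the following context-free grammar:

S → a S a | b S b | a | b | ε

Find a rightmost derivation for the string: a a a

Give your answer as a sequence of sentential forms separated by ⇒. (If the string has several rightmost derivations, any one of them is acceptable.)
Start with S.
Step 1: the rightmost non-terminal is S; apply S → a S a:  a S a
Step 2: the rightmost non-terminal is S; apply S → a:  a a a

Final answer: S ⇒ a S a ⇒ a a a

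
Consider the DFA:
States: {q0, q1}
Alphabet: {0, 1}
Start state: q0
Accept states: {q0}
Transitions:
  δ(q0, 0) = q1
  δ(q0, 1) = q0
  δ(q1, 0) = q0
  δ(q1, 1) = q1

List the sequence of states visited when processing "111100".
Starting at q0
Read '1': q0 -> q0
Read '1': q0 -> q0
Read '1': q0 -> q0
Read '1': q0 -> q0
Read '0': q0 -> q1
Read '0': q1 -> q0

Final answer: q0 -> q0 -> q0 -> q0 -> q0 -> q1 -> q0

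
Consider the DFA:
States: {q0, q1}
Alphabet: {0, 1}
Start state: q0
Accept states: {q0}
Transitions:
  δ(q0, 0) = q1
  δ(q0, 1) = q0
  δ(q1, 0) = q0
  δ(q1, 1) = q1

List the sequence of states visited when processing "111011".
Starting at q0
Read '1': q0 -> q0
Read '1': q0 -> q0
Read '1': q0 -> q0
Read '0': q0 -> q1
Read '1': q1 -> q1
Read '1': q1 -> q1

Final answer: q0 -> q0 -> q0 -> q0 -> q1 -> q1 -> q1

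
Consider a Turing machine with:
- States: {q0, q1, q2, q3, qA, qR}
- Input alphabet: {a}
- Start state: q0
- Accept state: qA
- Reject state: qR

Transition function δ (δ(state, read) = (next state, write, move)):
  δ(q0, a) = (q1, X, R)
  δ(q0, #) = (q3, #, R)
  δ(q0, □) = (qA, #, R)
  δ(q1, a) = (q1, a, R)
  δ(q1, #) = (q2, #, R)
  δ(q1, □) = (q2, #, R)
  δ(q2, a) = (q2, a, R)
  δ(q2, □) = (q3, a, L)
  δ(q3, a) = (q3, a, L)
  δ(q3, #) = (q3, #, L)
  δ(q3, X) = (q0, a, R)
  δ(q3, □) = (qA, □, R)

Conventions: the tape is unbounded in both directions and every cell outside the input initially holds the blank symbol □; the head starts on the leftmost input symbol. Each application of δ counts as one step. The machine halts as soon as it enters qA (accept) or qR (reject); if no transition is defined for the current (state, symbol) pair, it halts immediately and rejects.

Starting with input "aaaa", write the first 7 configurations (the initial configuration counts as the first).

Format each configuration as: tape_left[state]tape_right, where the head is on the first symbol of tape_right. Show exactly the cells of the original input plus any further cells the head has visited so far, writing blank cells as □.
Step 0: [q0]aaaa (head at position 0)
Step 1: δ(q0, a) = (q1, X, R)  ⊢  X[q1]aaa (head at position 1)
Step 2: δ(q1, a) = (q1, a, R)  ⊢  Xa[q1]aa (head at position 2)
Step 3: δ(q1, a) = (q1, a, R)  ⊢  Xaa[q1]a (head at position 3)
Step 4: δ(q1, a) = (q1, a, R)  ⊢  Xaaa[q1]□ (head at position 4)
Step 5: δ(q1, □) = (q2, #, R)  ⊢  Xaaa#[q2]□ (head at position 5)
Step 6: δ(q2, □) = (q3, a, L)  ⊢  Xaaa[q3]#a (head at position 4)

Final answer: [q0]aaaa ⊢ X[q1]aaa ⊢ Xa[q1]aa ⊢ Xaa[q1]a ⊢ Xaaa[q1]□ ⊢ Xaaa#[q2]□ ⊢ Xaaa[q3]#a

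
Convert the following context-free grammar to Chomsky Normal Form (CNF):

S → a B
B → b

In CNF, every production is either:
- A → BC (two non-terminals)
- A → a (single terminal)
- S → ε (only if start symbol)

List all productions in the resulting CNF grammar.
The grammar has no ε-productions or unit productions to eliminate.
S → a B has terminal a in a right-hand side of length ≥ 2: introduce T_a → a and use T_a in place of a.
B → b is already in CNF (single terminal) – keep it.
S → a B becomes S → T_a B.
Resulting CNF grammar (3 productions): T_a → a; B → b; S → T_a B

Final answer: T_a → a; B → b; S → T_a B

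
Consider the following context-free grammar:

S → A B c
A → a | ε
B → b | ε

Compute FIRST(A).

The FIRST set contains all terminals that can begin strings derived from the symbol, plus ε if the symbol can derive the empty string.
A → a contributes a; A → ε makes A nullable, contributing ε. FIRST(A) = {a, ε}.

Final answer: {a, ε}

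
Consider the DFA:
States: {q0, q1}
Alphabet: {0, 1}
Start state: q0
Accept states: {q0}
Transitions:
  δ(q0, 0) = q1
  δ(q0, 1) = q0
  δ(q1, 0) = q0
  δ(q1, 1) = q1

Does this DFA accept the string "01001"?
Processing string "01001":
  q0 --0--> q1
  q1 --1--> q1
  q1 --0--> q0
  q0 --0--> q1
  q1 --1--> q1
Final state: q1
Accept states: {q0}
q1 is not an accept state, so the string is rejected.

Final answer: No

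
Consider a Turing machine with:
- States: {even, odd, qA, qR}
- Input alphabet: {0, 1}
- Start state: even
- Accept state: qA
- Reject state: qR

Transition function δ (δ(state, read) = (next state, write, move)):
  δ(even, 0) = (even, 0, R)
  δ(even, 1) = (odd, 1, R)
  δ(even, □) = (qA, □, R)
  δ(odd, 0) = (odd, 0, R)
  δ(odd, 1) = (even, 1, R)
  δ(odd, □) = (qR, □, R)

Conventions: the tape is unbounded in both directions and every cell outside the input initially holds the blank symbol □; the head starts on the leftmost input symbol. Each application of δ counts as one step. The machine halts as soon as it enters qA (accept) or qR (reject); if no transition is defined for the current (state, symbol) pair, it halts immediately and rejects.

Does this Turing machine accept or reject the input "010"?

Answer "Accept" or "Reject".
Step 0: [even]010 (head at position 0)
Step 1: δ(even, 0) = (even, 0, R)  ⊢  0[even]10 (head at position 1)
Step 2: δ(even, 1) = (odd, 1, R)  ⊢  01[odd]0 (head at position 2)
Step 3: δ(odd, 0) = (odd, 0, R)  ⊢  010[odd]□ (head at position 3)
Step 4: δ(odd, □) = (qR, □, R)  ⊢  010□[qR]□ (head at position 4)
The machine is in qR, so it halts and rejects.

Final answer: Reject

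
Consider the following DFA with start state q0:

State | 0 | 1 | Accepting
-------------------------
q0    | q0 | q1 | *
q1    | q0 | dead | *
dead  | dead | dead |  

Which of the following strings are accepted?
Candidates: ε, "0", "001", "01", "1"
ε: q0; q0 is accepting → accepted
"0": q0 → q0; q0 is accepting → accepted
"001": q0 → q0 → q0 → q1; q1 is accepting → accepted
"01": q0 → q0 → q1; q1 is accepting → accepted
"1": q0 → q1; q1 is accepting → accepted

Final answer: ε, "0", "001", "01", "1"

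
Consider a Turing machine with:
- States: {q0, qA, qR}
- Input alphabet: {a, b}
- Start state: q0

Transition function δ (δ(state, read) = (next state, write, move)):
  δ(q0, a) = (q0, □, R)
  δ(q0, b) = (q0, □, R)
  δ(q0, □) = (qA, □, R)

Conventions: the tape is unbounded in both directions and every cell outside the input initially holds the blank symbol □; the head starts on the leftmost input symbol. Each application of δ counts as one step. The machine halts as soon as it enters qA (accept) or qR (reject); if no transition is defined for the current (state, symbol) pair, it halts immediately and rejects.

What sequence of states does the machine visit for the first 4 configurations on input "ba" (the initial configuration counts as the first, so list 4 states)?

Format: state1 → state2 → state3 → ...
Step 0: [q0]ba (head at position 0)
Step 1: δ(q0, b) = (q0, □, R)  ⊢  □[q0]a (head at position 1)
Step 2: δ(q0, a) = (q0, □, R)  ⊢  □□[q0]□ (head at position 2)
Step 3: δ(q0, □) = (qA, □, R)  ⊢  □□□[qA]□ (head at position 3)
Reading off the states of these 4 configurations: q0 → q0 → q0 → qA

Final answer: q0 → q0 → q0 → qA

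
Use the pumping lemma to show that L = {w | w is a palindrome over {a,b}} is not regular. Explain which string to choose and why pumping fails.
Language: L = {w | w is a palindrome over {a,b}} (strings that read the same forwards and backwards)
Step 1: Assume for contradiction that L is regular, with pumping length p.
Step 2: Choose s = a^p b a^p. Then s ∈ L (it reads the same forwards and backwards) and |s| ≥ p.
Step 3: Consider any decomposition s = xyz with |xy| ≤ p and |y| > 0. Since |xy| ≤ p and the first p symbols of s are all a's, y = a^k for some k with 1 ≤ k ≤ p.
Step 4: Pumping up (i = 2): xy²z = a^(p+k) b a^p. Its reverse is a^p b a^(p+k) ≠ a^(p+k) b a^p (the single b is no longer in the middle), so xy²z is not a palindrome and xy²z ∉ L.
This contradicts the pumping lemma, so L is not regular.

Final answer: Choose s = a^p b a^p. Since |xy| ≤ p, y = a^k with k ≥ 1. Then xy²z = a^(p+k) b a^p is not a palindrome, so ∉ L.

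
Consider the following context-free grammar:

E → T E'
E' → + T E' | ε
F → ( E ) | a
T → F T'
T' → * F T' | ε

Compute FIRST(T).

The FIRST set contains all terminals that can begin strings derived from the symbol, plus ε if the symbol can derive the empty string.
FIRST(F): F → ( E ) contributes '(' and F → a contributes 'a', so FIRST(F) = {(, a}. F is not nullable.
FIRST(T): T → F T' begins with F, and F is not nullable, so FIRST(T) = FIRST(F) = {(, a}.

Final answer: {(, a}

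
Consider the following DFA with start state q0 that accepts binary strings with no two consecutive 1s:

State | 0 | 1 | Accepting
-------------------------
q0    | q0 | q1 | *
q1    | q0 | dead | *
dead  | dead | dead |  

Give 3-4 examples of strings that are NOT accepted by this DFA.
Any strings that end in a non-accepting state work; for example:
"11": q0 → q1 → dead; dead is not accepting → rejected
"110": q0 → q1 → dead → dead; dead is not accepting → rejected
"1011": q0 → q1 → q0 → q1 → dead; dead is not accepting → rejected
"1100": q0 → q1 → dead → dead → dead; dead is not accepting → rejected

Final answer: "11", "110", "1011", "1100"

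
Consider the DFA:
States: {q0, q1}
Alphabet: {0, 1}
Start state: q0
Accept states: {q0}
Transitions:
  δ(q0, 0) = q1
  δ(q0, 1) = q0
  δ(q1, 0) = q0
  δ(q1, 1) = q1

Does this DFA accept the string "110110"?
Processing string "110110":
  q0 --1--> q0
  q0 --1--> q0
  q0 --0--> q1
  q1 --1--> q1
  q1 --1--> q1
  q1 --0--> q0
Final state: q0
Accept states: {q0}
q0 is an accept state, so the string is accepted.

Final answer: Yes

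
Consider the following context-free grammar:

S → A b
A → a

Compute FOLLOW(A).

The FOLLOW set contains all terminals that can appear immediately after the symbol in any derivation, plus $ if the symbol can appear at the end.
A occurs only in S → A b, where it is immediately followed by the terminal b. So FOLLOW(A) = {b}.

Final answer: {b}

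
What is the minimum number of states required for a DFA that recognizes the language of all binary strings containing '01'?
Language: binary strings containing '01'
Lower bound (Myhill–Nerode): the prefixes ε, 0, 01 are pairwise distinguishable:
  ε vs 01: suffix ε distinguishes them (ε is rejected, 01 is accepted)
  0 vs 01: suffix ε distinguishes them (0 is rejected, 01 is accepted)
  ε vs 0: suffix 1 distinguishes them (ε·1 = 1 is rejected, 0·1 = 01 is accepted)
So any DFA needs at least 3 states.
Upper bound: a DFA with 3 states exists (one state per class above: 'no progress', 'last symbol 0', and 'seen 01' (accepting sink)).
Minimum states: 3

Final answer: 3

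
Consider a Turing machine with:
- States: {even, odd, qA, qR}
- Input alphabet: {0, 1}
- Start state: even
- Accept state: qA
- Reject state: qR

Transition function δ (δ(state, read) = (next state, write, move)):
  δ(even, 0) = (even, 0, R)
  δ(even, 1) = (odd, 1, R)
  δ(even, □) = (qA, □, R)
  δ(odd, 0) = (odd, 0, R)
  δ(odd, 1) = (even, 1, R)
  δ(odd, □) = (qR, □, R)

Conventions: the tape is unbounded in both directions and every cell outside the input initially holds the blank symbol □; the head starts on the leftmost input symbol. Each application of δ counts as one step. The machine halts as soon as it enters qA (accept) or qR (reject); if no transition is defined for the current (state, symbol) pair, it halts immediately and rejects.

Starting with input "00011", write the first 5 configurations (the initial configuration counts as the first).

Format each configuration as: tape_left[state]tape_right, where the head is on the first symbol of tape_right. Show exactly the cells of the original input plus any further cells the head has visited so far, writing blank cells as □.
Step 0: [even]00011 (head at position 0)
Step 1: δ(even, 0) = (even, 0, R)  ⊢  0[even]0011 (head at position 1)
Step 2: δ(even, 0) = (even, 0, R)  ⊢  00[even]011 (head at position 2)
Step 3: δ(even, 0) = (even, 0, R)  ⊢  000[even]11 (head at position 3)
Step 4: δ(even, 1) = (odd, 1, R)  ⊢  0001[odd]1 (head at position 4)

Final answer: [even]00011 ⊢ 0[even]0011 ⊢ 00[even]011 ⊢ 000[even]11 ⊢ 0001[odd]1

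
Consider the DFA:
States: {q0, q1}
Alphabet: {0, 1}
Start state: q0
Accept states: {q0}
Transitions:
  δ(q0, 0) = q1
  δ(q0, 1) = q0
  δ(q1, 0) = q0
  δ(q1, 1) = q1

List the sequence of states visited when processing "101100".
Starting at q0
Read '1': q0 -> q0
Read '0': q0 -> q1
Read '1': q1 -> q1
Read '1': q1 -> q1
Read '0': q1 -> q0
Read '0': q0 -> q1

Final answer: q0 -> q0 -> q1 -> q1 -> q1 -> q0 -> q1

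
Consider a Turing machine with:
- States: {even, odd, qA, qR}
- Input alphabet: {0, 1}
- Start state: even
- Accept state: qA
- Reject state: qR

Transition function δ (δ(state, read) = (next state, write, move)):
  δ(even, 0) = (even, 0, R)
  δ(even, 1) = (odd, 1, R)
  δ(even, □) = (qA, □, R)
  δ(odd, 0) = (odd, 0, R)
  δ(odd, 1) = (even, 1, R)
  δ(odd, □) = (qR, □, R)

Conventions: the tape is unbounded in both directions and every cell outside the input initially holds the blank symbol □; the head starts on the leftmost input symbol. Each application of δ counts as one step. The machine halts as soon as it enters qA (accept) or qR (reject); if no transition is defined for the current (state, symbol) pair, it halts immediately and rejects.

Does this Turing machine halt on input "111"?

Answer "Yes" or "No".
Step 0: [even]111 (head at position 0)
Step 1: δ(even, 1) = (odd, 1, R)  ⊢  1[odd]11 (head at position 1)
Step 2: δ(odd, 1) = (even, 1, R)  ⊢  11[even]1 (head at position 2)
Step 3: δ(even, 1) = (odd, 1, R)  ⊢  111[odd]□ (head at position 3)
Step 4: δ(odd, □) = (qR, □, R)  ⊢  111□[qR]□ (head at position 4)
The machine is in qR, so it halts and rejects.
It halts after 4 steps.

Final answer: Yes - halts after 4 steps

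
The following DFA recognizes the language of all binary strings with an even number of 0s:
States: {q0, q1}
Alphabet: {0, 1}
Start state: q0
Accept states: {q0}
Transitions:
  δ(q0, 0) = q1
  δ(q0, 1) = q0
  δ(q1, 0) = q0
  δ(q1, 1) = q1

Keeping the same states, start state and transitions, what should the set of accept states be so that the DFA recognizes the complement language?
The DFA is complete (every state has a transition on every symbol), so the complement
is recognized by the same DFA with accepting and non-accepting states swapped.
Original accept states: {q0}
Complement accept states = All states - Original accept states
= {q0, q1} - {q0}
= {q1}
Complement language: strings with an ODD number of 0s

Final answer: {q1}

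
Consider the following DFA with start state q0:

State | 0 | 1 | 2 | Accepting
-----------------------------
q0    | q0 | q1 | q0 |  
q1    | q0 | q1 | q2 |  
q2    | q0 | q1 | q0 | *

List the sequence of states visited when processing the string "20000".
q0 → q0 → q0 → q0 → q0 → q0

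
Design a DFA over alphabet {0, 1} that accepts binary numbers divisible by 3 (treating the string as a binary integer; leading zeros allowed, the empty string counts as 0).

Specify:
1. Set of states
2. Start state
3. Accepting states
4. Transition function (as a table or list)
One valid DFA (any DFA recognizing the same language is acceptable):
States: {q0, q1, q2}
Start: q0
Accepting: {q0}
Transitions (accepting states marked with *):
State | 0 | 1 | Accepting
-------------------------
q0    | q0 | q1 | *
q1    | q2 | q0 |  
q2    | q1 | q2 |  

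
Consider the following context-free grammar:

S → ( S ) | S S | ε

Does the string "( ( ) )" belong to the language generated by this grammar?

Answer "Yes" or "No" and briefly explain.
A derivation exists: S ⇒ ( S ) ⇒ ( ( S ) ) ⇒ ( ( ) ) (using S → ( S ) twice, then S → ε).

Final answer: Yes - a valid derivation exists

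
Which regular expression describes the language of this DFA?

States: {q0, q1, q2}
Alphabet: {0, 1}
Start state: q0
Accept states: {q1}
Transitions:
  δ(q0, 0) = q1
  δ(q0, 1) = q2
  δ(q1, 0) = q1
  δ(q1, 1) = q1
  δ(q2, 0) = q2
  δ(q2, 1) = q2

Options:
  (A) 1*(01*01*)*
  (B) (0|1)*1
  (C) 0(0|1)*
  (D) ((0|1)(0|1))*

Testing sample strings against the DFA:
  '000' -> accepted
  '10001' -> rejected
  '01' -> accepted
  '1101' -> rejected
Checking each option for a counterexample:
  (A) 1*(01*01*)*: ε is rejected by the DFA but matches the regex → eliminated
  (B) (0|1)*1: '0' is accepted by the DFA but does not match the regex → eliminated
  (C) 0(0|1)*: agrees with the DFA on all strings of length ≤ 4
  (D) ((0|1)(0|1))*: ε is rejected by the DFA but matches the regex → eliminated
Only (C) 0(0|1)* is consistent with the DFA.

Final answer: (C) 0(0|1)*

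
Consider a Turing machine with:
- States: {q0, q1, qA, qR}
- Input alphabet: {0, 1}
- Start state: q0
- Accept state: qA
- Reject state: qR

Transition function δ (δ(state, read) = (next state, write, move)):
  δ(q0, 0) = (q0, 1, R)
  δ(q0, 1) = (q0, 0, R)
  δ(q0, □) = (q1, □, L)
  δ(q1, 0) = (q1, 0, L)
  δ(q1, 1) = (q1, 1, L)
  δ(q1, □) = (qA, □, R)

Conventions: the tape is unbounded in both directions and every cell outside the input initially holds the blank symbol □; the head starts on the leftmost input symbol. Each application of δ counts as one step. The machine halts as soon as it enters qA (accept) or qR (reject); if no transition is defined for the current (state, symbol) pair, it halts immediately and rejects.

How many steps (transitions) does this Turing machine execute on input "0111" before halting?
Step 0: [q0]0111 (head at position 0)
Step 1: δ(q0, 0) = (q0, 1, R)  ⊢  1[q0]111 (head at position 1)
Step 2: δ(q0, 1) = (q0, 0, R)  ⊢  10[q0]11 (head at position 2)
Step 3: δ(q0, 1) = (q0, 0, R)  ⊢  100[q0]1 (head at position 3)
Step 4: δ(q0, 1) = (q0, 0, R)  ⊢  1000[q0]□ (head at position 4)
Step 5: δ(q0, □) = (q1, □, L)  ⊢  100[q1]0□ (head at position 3)
Step 6: δ(q1, 0) = (q1, 0, L)  ⊢  10[q1]00□ (head at position 2)
Step 7: δ(q1, 0) = (q1, 0, L)  ⊢  1[q1]000□ (head at position 1)
Step 8: δ(q1, 0) = (q1, 0, L)  ⊢  [q1]1000□ (head at position 0)
Step 9: δ(q1, 1) = (q1, 1, L)  ⊢  [q1]□1000□ (head at position -1)
Step 10: δ(q1, □) = (qA, □, R)  ⊢  □[qA]1000□ (head at position 0)
The machine is in qA, so it halts and accepts.
Number of transitions executed: 10.

Final answer: 10 steps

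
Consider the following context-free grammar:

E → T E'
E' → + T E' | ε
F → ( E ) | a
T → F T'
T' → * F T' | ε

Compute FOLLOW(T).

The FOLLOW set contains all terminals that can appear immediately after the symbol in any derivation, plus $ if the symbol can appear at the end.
Useful FIRST sets: FIRST(E') = {+, ε}, FIRST(T') = {*, ε} (both E' and T' are nullable).
FOLLOW(E): E is the start symbol → $; E appears in F → ( E ) followed by ')' → FOLLOW(E) = {), $}.
FOLLOW(E'): E' appears at the right end of E → T E' and of E' → + T E', so FOLLOW(E') ⊇ FOLLOW(E) (the second occurrence adds nothing new). FOLLOW(E') = {), $}.
FOLLOW(T): in E → T E' and E' → + T E', T is followed by E': add FIRST(E') minus ε = {+}; since E' is nullable, also add FOLLOW(E) and FOLLOW(E') = {), $}. FOLLOW(T) = {+, ), $}.

Final answer: {$, ), +}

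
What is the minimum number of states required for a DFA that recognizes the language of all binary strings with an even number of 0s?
Language: binary strings with an even number of 0s
Lower bound (Myhill–Nerode): the prefixes ε, 0 are pairwise distinguishable:
  ε vs 0: suffix ε distinguishes them (ε has zero 0s (accepted), 0 has one 0 (rejected))
So any DFA needs at least 2 states.
Upper bound: a DFA with 2 states exists (one state per class above).
Minimum states: 2

Final answer: 2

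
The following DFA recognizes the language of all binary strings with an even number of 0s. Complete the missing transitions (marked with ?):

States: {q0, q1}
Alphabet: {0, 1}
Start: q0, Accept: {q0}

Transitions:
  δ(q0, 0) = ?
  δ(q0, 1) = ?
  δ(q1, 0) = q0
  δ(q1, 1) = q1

What each state remembers (consistent with the given transitions and accept states):
  q0: an even number of 0s has been read so far
  q1: an odd number of 0s has been read so far
Filling in the missing entries:
  δ(q0, 0): in q0 (an even number of 0s has been read so far), after reading 0 we have: an odd number of 0s has been read so far → q1
  δ(q0, 1): in q0 (an even number of 0s has been read so far), after reading 1 we have: an even number of 0s has been read so far → q0

Final answer: δ(q0, 0) = q1; δ(q0, 1) = q0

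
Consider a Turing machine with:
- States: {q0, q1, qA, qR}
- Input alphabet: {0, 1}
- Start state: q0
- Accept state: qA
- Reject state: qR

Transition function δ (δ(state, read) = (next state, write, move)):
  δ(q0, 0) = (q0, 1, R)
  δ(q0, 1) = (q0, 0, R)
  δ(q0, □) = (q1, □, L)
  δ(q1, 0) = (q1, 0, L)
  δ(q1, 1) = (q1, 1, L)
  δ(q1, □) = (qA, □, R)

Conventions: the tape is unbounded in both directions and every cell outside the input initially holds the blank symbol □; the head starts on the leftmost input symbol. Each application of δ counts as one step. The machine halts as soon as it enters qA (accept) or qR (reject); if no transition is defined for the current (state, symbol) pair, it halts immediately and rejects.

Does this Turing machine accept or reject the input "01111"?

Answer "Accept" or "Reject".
Step 0: [q0]01111 (head at position 0)
Step 1: δ(q0, 0) = (q0, 1, R)  ⊢  1[q0]1111 (head at position 1)
Step 2: δ(q0, 1) = (q0, 0, R)  ⊢  10[q0]111 (head at position 2)
Step 3: δ(q0, 1) = (q0, 0, R)  ⊢  100[q0]11 (head at position 3)
Step 4: δ(q0, 1) = (q0, 0, R)  ⊢  1000[q0]1 (head at position 4)
Step 5: δ(q0, 1) = (q0, 0, R)  ⊢  10000[q0]□ (head at position 5)
Step 6: δ(q0, □) = (q1, □, L)  ⊢  1000[q1]0□ (head at position 4)
Step 7: δ(q1, 0) = (q1, 0, L)  ⊢  100[q1]00□ (head at position 3)
Step 8: δ(q1, 0) = (q1, 0, L)  ⊢  10[q1]000□ (head at position 2)
Step 9: δ(q1, 0) = (q1, 0, L)  ⊢  1[q1]0000□ (head at position 1)
Step 10: δ(q1, 0) = (q1, 0, L)  ⊢  [q1]10000□ (head at position 0)
Step 11: δ(q1, 1) = (q1, 1, L)  ⊢  [q1]□10000□ (head at position -1)
Step 12: δ(q1, □) = (qA, □, R)  ⊢  □[qA]10000□ (head at position 0)
The machine is in qA, so it halts and accepts.

Final answer: Accept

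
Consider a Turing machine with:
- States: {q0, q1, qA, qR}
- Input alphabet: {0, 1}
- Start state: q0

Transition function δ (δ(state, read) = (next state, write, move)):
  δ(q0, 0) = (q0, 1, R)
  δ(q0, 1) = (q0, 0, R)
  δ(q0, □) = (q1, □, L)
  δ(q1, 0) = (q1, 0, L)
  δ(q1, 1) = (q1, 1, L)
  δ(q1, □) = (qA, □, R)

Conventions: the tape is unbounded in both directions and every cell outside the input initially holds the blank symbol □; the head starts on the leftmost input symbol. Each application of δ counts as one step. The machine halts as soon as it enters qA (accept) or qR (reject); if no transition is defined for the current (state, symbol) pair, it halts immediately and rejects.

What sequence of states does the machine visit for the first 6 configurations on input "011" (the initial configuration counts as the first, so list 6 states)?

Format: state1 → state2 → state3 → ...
Step 0: [q0]011 (head at position 0)
Step 1: δ(q0, 0) = (q0, 1, R)  ⊢  1[q0]11 (head at position 1)
Step 2: δ(q0, 1) = (q0, 0, R)  ⊢  10[q0]1 (head at position 2)
Step 3: δ(q0, 1) = (q0, 0, R)  ⊢  100[q0]□ (head at position 3)
Step 4: δ(q0, □) = (q1, □, L)  ⊢  10[q1]0□ (head at position 2)
Step 5: δ(q1, 0) = (q1, 0, L)  ⊢  1[q1]00□ (head at position 1)
Reading off the states of these 6 configurations: q0 → q0 → q0 → q0 → q1 → q1

Final answer: q0 → q0 → q0 → q0 → q1 → q1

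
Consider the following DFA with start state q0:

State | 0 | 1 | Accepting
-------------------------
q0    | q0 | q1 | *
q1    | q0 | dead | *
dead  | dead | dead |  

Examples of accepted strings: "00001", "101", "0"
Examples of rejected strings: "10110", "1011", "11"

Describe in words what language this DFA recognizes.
binary strings with no two consecutive 1s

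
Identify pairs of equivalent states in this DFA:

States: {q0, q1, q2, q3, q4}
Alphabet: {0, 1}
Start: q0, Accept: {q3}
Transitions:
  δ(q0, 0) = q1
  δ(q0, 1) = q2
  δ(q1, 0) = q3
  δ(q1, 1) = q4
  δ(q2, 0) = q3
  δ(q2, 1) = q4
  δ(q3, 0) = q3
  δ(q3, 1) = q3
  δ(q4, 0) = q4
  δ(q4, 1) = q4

Using the table-filling algorithm:
Round 0 – mark pairs where exactly one state is accepting: (q0,q3), (q1,q3), (q2,q3), (q3,q4)
Round 1 – newly marked: (q0,q1) [on 0: q1 vs q3, already marked]; (q0,q2) [on 0: q1 vs q3, already marked]; (q1,q4) [on 0: q3 vs q4, already marked]; (q2,q4) [on 0: q3 vs q4, already marked]
Round 2 – newly marked: (q0,q4) [on 0: q1 vs q4, already marked]
No further pairs can be marked.
(q1, q2) unmarked: δ(q1,0)=q3, δ(q2,0)=q3; δ(q1,1)=q4, δ(q2,1)=q4 → equivalent
Equivalent pairs: (q1, q2)

Final answer: Equivalent pairs: (q1, q2)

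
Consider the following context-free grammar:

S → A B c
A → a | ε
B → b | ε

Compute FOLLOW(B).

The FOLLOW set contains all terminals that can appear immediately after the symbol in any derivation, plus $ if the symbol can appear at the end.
B occurs in S → A B c, immediately followed by the terminal c. So FOLLOW(B) = {c}.

Final answer: {c}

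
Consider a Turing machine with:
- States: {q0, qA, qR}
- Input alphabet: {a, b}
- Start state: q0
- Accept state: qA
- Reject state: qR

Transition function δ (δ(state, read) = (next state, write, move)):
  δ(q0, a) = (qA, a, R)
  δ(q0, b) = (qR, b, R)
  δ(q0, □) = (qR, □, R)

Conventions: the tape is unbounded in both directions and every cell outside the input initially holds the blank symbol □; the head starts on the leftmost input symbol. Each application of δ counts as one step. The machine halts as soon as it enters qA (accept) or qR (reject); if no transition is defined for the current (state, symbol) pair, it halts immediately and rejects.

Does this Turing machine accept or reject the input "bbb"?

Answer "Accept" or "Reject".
Step 0: [q0]bbb (head at position 0)
Step 1: δ(q0, b) = (qR, b, R)  ⊢  b[qR]bb (head at position 1)
The machine is in qR, so it halts and rejects.

Final answer: Reject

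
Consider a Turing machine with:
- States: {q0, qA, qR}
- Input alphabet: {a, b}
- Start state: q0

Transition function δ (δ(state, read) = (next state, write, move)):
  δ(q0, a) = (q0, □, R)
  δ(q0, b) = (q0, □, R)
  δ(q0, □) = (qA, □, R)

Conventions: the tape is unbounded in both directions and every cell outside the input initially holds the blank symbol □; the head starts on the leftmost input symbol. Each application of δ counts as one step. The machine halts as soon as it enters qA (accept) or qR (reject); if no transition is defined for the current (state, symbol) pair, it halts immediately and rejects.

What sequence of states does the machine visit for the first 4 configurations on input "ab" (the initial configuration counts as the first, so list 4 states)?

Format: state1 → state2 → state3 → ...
Step 0: [q0]ab (head at position 0)
Step 1: δ(q0, a) = (q0, □, R)  ⊢  □[q0]b (head at position 1)
Step 2: δ(q0, b) = (q0, □, R)  ⊢  □□[q0]□ (head at position 2)
Step 3: δ(q0, □) = (qA, □, R)  ⊢  □□□[qA]□ (head at position 3)
Reading off the states of these 4 configurations: q0 → q0 → q0 → qA

Final answer: q0 → q0 → q0 → qA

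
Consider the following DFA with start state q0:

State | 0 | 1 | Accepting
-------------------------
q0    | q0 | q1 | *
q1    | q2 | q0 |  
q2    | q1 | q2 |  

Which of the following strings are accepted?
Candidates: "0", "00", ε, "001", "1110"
"0": q0 → q0; q0 is accepting → accepted
"00": q0 → q0 → q0; q0 is accepting → accepted
ε: q0; q0 is accepting → accepted
"001": q0 → q0 → q0 → q1; q1 is not accepting → rejected
"1110": q0 → q1 → q0 → q1 → q2; q2 is not accepting → rejected

Final answer: "0", "00", ε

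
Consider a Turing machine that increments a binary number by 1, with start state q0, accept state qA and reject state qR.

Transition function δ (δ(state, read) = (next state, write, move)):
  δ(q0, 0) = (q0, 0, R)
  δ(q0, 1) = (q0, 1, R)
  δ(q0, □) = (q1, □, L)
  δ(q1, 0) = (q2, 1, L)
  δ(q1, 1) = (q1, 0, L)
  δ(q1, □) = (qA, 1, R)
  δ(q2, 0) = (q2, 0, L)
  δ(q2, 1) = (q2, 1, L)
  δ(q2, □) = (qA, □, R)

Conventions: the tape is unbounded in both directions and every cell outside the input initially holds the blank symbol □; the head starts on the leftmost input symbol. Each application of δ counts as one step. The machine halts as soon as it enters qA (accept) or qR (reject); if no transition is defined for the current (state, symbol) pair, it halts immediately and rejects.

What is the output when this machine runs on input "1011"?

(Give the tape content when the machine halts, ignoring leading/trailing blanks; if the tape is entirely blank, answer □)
Step 0: [q0]1011 (head at position 0)
Step 1: δ(q0, 1) = (q0, 1, R)  ⊢  1[q0]011 (head at position 1)
Step 2: δ(q0, 0) = (q0, 0, R)  ⊢  10[q0]11 (head at position 2)
Step 3: δ(q0, 1) = (q0, 1, R)  ⊢  101[q0]1 (head at position 3)
Step 4: δ(q0, 1) = (q0, 1, R)  ⊢  1011[q0]□ (head at position 4)
Step 5: δ(q0, □) = (q1, □, L)  ⊢  101[q1]1□ (head at position 3)
Step 6: δ(q1, 1) = (q1, 0, L)  ⊢  10[q1]10□ (head at position 2)
Step 7: δ(q1, 1) = (q1, 0, L)  ⊢  1[q1]000□ (head at position 1)
Step 8: δ(q1, 0) = (q2, 1, L)  ⊢  [q2]1100□ (head at position 0)
Step 9: δ(q2, 1) = (q2, 1, L)  ⊢  [q2]□1100□ (head at position -1)
Step 10: δ(q2, □) = (qA, □, R)  ⊢  □[qA]1100□ (head at position 0)
The machine is in qA, so it halts and accepts.
Tape content when halted (ignoring surrounding blanks): 1100

Final answer: Output: 1100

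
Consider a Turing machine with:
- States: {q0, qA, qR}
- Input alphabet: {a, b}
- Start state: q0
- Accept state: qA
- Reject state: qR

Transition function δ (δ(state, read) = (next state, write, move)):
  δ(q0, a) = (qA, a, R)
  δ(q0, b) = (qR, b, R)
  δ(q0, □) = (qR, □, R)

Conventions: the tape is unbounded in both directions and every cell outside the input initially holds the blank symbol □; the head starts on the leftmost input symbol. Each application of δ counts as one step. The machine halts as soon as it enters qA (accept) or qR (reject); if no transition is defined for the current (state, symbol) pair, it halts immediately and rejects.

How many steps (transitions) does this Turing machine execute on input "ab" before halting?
Step 0: [q0]ab (head at position 0)
Step 1: δ(q0, a) = (qA, a, R)  ⊢  a[qA]b (head at position 1)
The machine is in qA, so it halts and accepts.
Number of transitions executed: 1.

Final answer: 1 steps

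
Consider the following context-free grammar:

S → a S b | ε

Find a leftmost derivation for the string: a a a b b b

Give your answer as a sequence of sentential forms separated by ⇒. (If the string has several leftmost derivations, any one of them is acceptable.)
Start with S.
Step 1: the leftmost non-terminal is S; apply S → a S b:  a S b
Step 2: the leftmost non-terminal is S; apply S → a S b:  a a S b b
Step 3: the leftmost non-terminal is S; apply S → a S b:  a a a S b b b
Step 4: the leftmost non-terminal is S; apply S → ε:  a a a b b b

Final answer: S ⇒ a S b ⇒ a a S b b ⇒ a a a S b b b ⇒ a a a b b b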